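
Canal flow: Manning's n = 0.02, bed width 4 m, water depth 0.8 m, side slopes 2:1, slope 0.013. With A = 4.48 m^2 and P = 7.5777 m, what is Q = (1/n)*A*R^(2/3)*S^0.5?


R = A/P = 4.48/7.5777 = 0.591208
Q = (1/0.02) * 4.48 * 0.591208^(2/3) * 0.013^0.5

17.9906 m^3/s


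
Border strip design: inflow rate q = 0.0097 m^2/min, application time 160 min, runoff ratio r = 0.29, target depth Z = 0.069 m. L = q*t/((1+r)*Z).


L = q*t/((1+r)*Z)
L = 0.0097*160/((1+0.29)*0.069)
L = 1.552/0.08901

17.4362 m


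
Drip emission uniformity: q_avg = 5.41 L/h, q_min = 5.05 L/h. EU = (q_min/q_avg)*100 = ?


EU = (q_min/q_avg)*100 = (5.05/5.41)*100 = 93.3457%

93.3457 %


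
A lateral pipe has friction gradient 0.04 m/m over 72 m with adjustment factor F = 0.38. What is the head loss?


hf = J * L * F = 0.04 * 72 * 0.38 = 1.0944 m

1.0944 m


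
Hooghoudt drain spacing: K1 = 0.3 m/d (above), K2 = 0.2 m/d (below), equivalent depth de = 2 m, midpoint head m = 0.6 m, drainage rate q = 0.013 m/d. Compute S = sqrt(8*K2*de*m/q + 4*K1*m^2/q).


S^2 = 8*K2*de*m/q + 4*K1*m^2/q
S^2 = 8*0.2*2*0.6/0.013 + 4*0.3*0.6^2/0.013
S = sqrt(180.9231)

13.4508 m


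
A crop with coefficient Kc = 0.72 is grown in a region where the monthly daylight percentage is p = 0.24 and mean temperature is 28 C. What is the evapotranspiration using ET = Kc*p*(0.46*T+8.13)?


ET = Kc * p * (0.46*T + 8.13)
ET = 0.72 * 0.24 * (0.46*28 + 8.13)
ET = 0.72 * 0.24 * 21.0100

3.6305 mm/day


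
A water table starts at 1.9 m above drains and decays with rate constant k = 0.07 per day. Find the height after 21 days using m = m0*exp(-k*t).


m = m0 * exp(-k*t)
m = 1.9 * exp(-0.07 * 21)
m = 1.9 * exp(-1.4700)

0.4369 m


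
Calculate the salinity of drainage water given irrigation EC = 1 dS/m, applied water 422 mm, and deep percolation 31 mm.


EC_dw = EC_iw * D_iw / D_dw
EC_dw = 1 * 422 / 31
EC_dw = 422 / 31

13.6129 dS/m


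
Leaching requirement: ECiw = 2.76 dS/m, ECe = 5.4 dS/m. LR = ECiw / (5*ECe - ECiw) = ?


LR = ECiw / (5*ECe - ECiw)
LR = 2.76 / (5*5.4 - 2.76)
LR = 2.76 / 24.2400

0.1139


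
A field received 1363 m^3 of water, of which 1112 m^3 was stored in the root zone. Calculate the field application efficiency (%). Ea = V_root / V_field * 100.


Ea = V_root / V_field * 100 = 1112 / 1363 * 100 = 81.5847%

81.5847 %


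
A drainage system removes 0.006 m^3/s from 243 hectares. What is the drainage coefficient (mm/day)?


DC = Q * 86400 / (A * 10000) * 1000
DC = 0.006 * 86400 / (243 * 10000) * 1000
DC = 518400.0000 / 2430000

0.2133 mm/day


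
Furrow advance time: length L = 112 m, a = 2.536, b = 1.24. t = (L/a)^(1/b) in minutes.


t = (L/a)^(1/b)
t = (112/2.536)^(1/1.24)
t = 44.164038^(1/1.24)

21.2162 min


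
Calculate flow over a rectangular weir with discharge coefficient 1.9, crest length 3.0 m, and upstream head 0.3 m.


Q = C * L * H^(3/2) = 1.9 * 3.0 * 0.3^1.5 = 1.9 * 3.0 * 0.164317

0.9366 m^3/s


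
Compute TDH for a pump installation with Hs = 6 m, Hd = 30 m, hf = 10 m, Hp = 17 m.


TDH = Hs + Hd + hf + Hp = 6 + 30 + 10 + 17 = 63

63 m


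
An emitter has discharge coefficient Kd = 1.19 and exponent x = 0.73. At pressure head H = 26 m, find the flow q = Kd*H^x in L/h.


q = Kd * H^x = 1.19 * 26^0.73 = 1.19 * 10.787742

12.8374 L/h


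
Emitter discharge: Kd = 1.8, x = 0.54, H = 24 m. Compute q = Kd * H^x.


q = Kd * H^x = 1.8 * 24^0.54 = 1.8 * 5.563064

10.0135 L/h


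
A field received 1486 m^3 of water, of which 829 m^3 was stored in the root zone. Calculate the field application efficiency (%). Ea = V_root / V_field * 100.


Ea = V_root / V_field * 100 = 829 / 1486 * 100 = 55.7873%

55.7873 %


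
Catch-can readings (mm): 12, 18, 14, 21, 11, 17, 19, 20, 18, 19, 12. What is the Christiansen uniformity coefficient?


mean = 16.454545 mm
MAD = 3.057851 mm
CU = (1 - 3.057851/16.454545)*100

81.4164 %


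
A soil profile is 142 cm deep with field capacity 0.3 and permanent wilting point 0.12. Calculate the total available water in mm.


AWC = (FC - PWP) * d * 10
AWC = (0.3 - 0.12) * 142 * 10
AWC = 0.1800 * 142 * 10

255.6000 mm


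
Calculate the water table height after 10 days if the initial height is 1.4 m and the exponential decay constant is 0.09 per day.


m = m0 * exp(-k*t)
m = 1.4 * exp(-0.09 * 10)
m = 1.4 * exp(-0.9000)

0.5692 m


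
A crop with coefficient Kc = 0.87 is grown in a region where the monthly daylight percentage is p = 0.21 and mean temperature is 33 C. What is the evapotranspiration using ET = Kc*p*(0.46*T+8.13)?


ET = Kc * p * (0.46*T + 8.13)
ET = 0.87 * 0.21 * (0.46*33 + 8.13)
ET = 0.87 * 0.21 * 23.3100

4.2587 mm/day


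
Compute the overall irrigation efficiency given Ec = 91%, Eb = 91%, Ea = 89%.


Ec = 0.91, Eb = 0.91, Ea = 0.89
E = 0.91 * 0.91 * 0.89 * 100 = 73.7009%

73.7009 %


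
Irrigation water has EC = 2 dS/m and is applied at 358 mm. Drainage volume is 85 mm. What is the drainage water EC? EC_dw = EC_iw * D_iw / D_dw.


EC_dw = EC_iw * D_iw / D_dw
EC_dw = 2 * 358 / 85
EC_dw = 716 / 85

8.4235 dS/m


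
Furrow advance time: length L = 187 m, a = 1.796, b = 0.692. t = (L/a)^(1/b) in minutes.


t = (L/a)^(1/b)
t = (187/1.796)^(1/0.692)
t = 104.120267^(1/0.692)

823.2152 min


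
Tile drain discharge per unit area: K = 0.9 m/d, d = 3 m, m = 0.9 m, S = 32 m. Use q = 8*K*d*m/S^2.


q = 8*K*d*m/S^2
q = 8*0.9*3*0.9/32^2
q = 19.4400 / 1024

0.0190 m/d


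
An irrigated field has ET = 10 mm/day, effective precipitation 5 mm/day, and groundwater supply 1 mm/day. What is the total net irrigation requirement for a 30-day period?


Daily deficit = ET - Pe - GW = 10 - 5 - 1 = 4 mm/day
NIR = 4 * 30 = 120 mm

120.0000 mm


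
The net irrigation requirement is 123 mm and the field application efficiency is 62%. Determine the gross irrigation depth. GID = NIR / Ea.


Ea = 62% = 0.62
GID = NIR / Ea = 123 / 0.62 = 198.3871 mm

198.3871 mm


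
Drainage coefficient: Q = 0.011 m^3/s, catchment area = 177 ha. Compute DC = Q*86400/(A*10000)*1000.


DC = Q * 86400 / (A * 10000) * 1000
DC = 0.011 * 86400 / (177 * 10000) * 1000
DC = 950400.0000 / 1770000

0.5369 mm/day


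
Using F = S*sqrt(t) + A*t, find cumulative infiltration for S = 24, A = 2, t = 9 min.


F = S*sqrt(t) + A*t
F = 24*sqrt(9) + 2*9
F = 24*3.000000 + 18

90.0000 mm


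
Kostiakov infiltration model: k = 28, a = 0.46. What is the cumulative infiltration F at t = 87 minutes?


F = k * t^a = 28 * 87^0.46
F = 28 * 7.801513

218.4424 mm


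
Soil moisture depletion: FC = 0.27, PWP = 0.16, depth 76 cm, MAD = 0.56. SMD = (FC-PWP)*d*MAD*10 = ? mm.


SMD = (FC - PWP) * d * MAD * 10
SMD = (0.27 - 0.16) * 76 * 0.56 * 10
SMD = 0.1100 * 76 * 0.56 * 10

46.8160 mm


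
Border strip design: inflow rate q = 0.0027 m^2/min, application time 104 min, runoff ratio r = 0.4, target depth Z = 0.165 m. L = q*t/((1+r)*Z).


L = q*t/((1+r)*Z)
L = 0.0027*104/((1+0.4)*0.165)
L = 0.2808/0.231

1.2156 m


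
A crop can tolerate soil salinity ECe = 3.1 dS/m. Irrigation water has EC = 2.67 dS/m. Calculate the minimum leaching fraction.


LR = ECiw / (5*ECe - ECiw)
LR = 2.67 / (5*3.1 - 2.67)
LR = 2.67 / 12.8300

0.2081


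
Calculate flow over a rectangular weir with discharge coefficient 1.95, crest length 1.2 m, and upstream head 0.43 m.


Q = C * L * H^(3/2) = 1.95 * 1.2 * 0.43^1.5 = 1.95 * 1.2 * 0.281970

0.6598 m^3/s


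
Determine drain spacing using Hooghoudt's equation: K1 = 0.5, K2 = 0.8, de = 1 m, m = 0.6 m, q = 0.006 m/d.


S^2 = 8*K2*de*m/q + 4*K1*m^2/q
S^2 = 8*0.8*1*0.6/0.006 + 4*0.5*0.6^2/0.006
S = sqrt(760.0000)

27.5681 m


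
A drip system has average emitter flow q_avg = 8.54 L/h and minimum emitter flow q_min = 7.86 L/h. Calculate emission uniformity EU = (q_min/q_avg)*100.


EU = (q_min/q_avg)*100 = (7.86/8.54)*100 = 92.0375%

92.0375 %


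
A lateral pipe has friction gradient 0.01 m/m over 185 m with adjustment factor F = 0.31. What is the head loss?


hf = J * L * F = 0.01 * 185 * 0.31 = 0.5735 m

0.5735 m


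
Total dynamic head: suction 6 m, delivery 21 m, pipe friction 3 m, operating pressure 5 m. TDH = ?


TDH = Hs + Hd + hf + Hp = 6 + 21 + 3 + 5 = 35

35 m


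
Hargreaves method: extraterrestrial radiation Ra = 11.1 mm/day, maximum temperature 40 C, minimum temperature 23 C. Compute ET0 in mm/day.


Tmean = (Tmax + Tmin)/2 = (40 + 23)/2 = 31.5
ET0 = 0.0023 * 11.1 * (31.5 + 17.8) * sqrt(40 - 23)
ET0 = 0.0023 * 11.1 * 49.3 * 4.123106

5.1895 mm/day


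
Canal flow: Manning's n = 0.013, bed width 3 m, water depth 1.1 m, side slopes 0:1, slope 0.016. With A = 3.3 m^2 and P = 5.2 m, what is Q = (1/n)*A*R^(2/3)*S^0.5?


R = A/P = 3.3/5.2 = 0.634615
Q = (1/0.013) * 3.3 * 0.634615^(2/3) * 0.016^0.5

23.7121 m^3/s


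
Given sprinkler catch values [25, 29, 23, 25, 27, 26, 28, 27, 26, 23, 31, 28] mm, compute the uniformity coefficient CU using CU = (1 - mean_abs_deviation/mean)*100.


mean = 26.500000 mm
MAD = 1.833333 mm
CU = (1 - 1.833333/26.500000)*100

93.0818 %


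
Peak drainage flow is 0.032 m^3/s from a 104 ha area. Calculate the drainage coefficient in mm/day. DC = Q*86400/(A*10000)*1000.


DC = Q * 86400 / (A * 10000) * 1000
DC = 0.032 * 86400 / (104 * 10000) * 1000
DC = 2764800.0000 / 1040000

2.6585 mm/day


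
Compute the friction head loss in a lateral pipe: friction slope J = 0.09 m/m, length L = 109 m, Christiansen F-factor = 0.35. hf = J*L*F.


hf = J * L * F = 0.09 * 109 * 0.35 = 3.4335 m

3.4335 m


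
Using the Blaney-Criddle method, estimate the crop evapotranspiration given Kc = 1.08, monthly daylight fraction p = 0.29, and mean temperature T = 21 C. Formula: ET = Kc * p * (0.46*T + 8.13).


ET = Kc * p * (0.46*T + 8.13)
ET = 1.08 * 0.29 * (0.46*21 + 8.13)
ET = 1.08 * 0.29 * 17.7900

5.5718 mm/day


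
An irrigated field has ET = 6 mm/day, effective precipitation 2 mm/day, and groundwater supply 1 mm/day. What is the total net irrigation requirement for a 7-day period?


Daily deficit = ET - Pe - GW = 6 - 2 - 1 = 3 mm/day
NIR = 3 * 7 = 21 mm

21.0000 mm


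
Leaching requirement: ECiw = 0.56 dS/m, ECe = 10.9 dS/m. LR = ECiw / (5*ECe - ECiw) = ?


LR = ECiw / (5*ECe - ECiw)
LR = 0.56 / (5*10.9 - 0.56)
LR = 0.56 / 53.9400

0.0104


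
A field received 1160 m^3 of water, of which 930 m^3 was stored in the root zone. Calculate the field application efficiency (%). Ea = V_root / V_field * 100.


Ea = V_root / V_field * 100 = 930 / 1160 * 100 = 80.1724%

80.1724 %


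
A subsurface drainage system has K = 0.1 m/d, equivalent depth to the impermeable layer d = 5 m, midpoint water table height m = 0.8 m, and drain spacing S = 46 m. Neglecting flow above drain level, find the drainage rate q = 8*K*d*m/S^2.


q = 8*K*d*m/S^2
q = 8*0.1*5*0.8/46^2
q = 3.2000 / 2116

0.0015 m/d


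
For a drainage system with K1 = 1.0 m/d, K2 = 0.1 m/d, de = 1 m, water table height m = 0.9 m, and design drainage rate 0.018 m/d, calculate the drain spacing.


S^2 = 8*K2*de*m/q + 4*K1*m^2/q
S^2 = 8*0.1*1*0.9/0.018 + 4*1.0*0.9^2/0.018
S = sqrt(220.0000)

14.8324 m


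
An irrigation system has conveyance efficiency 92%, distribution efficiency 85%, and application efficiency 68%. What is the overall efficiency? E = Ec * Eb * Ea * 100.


Ec = 0.92, Eb = 0.85, Ea = 0.68
E = 0.92 * 0.85 * 0.68 * 100 = 53.1760%

53.1760 %


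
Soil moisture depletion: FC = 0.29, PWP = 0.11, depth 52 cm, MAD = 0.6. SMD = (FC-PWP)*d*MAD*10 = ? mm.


SMD = (FC - PWP) * d * MAD * 10
SMD = (0.29 - 0.11) * 52 * 0.6 * 10
SMD = 0.1800 * 52 * 0.6 * 10

56.1600 mm


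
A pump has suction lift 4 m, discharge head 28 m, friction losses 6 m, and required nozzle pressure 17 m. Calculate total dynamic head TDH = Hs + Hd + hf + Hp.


TDH = Hs + Hd + hf + Hp = 4 + 28 + 6 + 17 = 55

55 m


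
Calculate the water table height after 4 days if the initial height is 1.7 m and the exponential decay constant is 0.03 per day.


m = m0 * exp(-k*t)
m = 1.7 * exp(-0.03 * 4)
m = 1.7 * exp(-0.1200)

1.5078 m


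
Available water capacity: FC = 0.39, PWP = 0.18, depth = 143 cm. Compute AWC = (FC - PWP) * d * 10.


AWC = (FC - PWP) * d * 10
AWC = (0.39 - 0.18) * 143 * 10
AWC = 0.2100 * 143 * 10

300.3000 mm


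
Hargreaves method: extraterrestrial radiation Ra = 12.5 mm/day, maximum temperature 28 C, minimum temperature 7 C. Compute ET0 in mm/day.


Tmean = (Tmax + Tmin)/2 = (28 + 7)/2 = 17.5
ET0 = 0.0023 * 12.5 * (17.5 + 17.8) * sqrt(28 - 7)
ET0 = 0.0023 * 12.5 * 35.3 * 4.582576

4.6507 mm/day


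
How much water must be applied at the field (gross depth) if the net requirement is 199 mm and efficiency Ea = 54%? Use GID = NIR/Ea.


Ea = 54% = 0.54
GID = NIR / Ea = 199 / 0.54 = 368.5185 mm

368.5185 mm


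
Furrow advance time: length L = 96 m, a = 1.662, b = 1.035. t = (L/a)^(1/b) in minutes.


t = (L/a)^(1/b)
t = (96/1.662)^(1/1.035)
t = 57.761733^(1/1.035)

50.3579 min


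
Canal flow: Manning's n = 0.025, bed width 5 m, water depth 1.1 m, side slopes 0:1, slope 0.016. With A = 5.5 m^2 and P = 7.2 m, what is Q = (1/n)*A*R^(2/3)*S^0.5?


R = A/P = 5.5/7.2 = 0.763889
Q = (1/0.025) * 5.5 * 0.763889^(2/3) * 0.016^0.5

23.2543 m^3/s


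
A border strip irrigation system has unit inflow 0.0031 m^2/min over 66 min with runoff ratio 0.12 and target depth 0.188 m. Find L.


L = q*t/((1+r)*Z)
L = 0.0031*66/((1+0.12)*0.188)
L = 0.2046/0.21056

0.9717 m


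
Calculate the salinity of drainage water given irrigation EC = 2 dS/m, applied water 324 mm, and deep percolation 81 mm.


EC_dw = EC_iw * D_iw / D_dw
EC_dw = 2 * 324 / 81
EC_dw = 648 / 81

8.0000 dS/m


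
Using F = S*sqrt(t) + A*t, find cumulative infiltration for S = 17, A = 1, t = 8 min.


F = S*sqrt(t) + A*t
F = 17*sqrt(8) + 1*8
F = 17*2.828427 + 8

56.0833 mm


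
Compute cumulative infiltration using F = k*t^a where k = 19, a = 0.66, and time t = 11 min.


F = k * t^a = 19 * 11^0.66
F = 19 * 4.867648

92.4853 mm


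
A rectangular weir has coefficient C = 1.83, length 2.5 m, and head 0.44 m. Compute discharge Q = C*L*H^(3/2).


Q = C * L * H^(3/2) = 1.83 * 2.5 * 0.44^1.5 = 1.83 * 2.5 * 0.291863

1.3353 m^3/s


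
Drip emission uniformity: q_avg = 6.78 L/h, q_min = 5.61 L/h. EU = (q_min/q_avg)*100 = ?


EU = (q_min/q_avg)*100 = (5.61/6.78)*100 = 82.7434%

82.7434 %


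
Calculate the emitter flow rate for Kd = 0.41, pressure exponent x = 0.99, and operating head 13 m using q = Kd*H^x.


q = Kd * H^x = 0.41 * 13^0.99 = 0.41 * 12.670797

5.1950 L/h


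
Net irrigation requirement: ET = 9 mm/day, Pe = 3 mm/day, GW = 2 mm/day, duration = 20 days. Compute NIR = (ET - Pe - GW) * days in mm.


Daily deficit = ET - Pe - GW = 9 - 3 - 2 = 4 mm/day
NIR = 4 * 20 = 80 mm

80.0000 mm


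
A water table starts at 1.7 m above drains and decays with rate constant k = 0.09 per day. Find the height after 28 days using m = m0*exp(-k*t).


m = m0 * exp(-k*t)
m = 1.7 * exp(-0.09 * 28)
m = 1.7 * exp(-2.5200)

0.1368 m


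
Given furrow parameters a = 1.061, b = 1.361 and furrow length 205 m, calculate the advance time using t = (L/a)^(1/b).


t = (L/a)^(1/b)
t = (205/1.061)^(1/1.361)
t = 193.213949^(1/1.361)

47.8273 min


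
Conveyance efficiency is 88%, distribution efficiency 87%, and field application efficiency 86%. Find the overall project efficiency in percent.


Ec = 0.88, Eb = 0.87, Ea = 0.86
E = 0.88 * 0.87 * 0.86 * 100 = 65.8416%

65.8416 %


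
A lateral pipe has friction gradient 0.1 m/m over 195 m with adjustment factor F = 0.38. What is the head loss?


hf = J * L * F = 0.1 * 195 * 0.38 = 7.4100 m

7.4100 m


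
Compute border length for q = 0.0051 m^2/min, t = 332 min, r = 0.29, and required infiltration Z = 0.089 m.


L = q*t/((1+r)*Z)
L = 0.0051*332/((1+0.29)*0.089)
L = 1.6932/0.11481

14.7478 m


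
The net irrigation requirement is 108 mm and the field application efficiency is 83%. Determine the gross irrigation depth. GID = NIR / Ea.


Ea = 83% = 0.83
GID = NIR / Ea = 108 / 0.83 = 130.1205 mm

130.1205 mm


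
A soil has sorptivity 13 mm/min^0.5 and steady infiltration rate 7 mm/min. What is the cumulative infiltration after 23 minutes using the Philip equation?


F = S*sqrt(t) + A*t
F = 13*sqrt(23) + 7*23
F = 13*4.795832 + 161

223.3458 mm


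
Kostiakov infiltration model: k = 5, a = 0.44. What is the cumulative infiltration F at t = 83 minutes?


F = k * t^a = 5 * 83^0.44
F = 5 * 6.988667

34.9433 mm


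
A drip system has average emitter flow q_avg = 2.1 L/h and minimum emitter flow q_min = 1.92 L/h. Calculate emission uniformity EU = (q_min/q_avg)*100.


EU = (q_min/q_avg)*100 = (1.92/2.1)*100 = 91.4286%

91.4286 %


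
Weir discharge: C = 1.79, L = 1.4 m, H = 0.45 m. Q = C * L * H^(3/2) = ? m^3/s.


Q = C * L * H^(3/2) = 1.79 * 1.4 * 0.45^1.5 = 1.79 * 1.4 * 0.301869

0.7565 m^3/s


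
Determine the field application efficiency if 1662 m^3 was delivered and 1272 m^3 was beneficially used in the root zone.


Ea = V_root / V_field * 100 = 1272 / 1662 * 100 = 76.5343%

76.5343 %


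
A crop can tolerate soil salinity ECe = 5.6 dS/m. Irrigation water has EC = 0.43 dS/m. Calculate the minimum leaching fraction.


LR = ECiw / (5*ECe - ECiw)
LR = 0.43 / (5*5.6 - 0.43)
LR = 0.43 / 27.5700

0.0156


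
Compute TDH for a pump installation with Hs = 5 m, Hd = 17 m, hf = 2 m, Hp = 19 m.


TDH = Hs + Hd + hf + Hp = 5 + 17 + 2 + 19 = 43

43 m


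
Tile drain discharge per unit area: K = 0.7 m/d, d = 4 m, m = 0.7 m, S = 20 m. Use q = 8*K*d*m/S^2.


q = 8*K*d*m/S^2
q = 8*0.7*4*0.7/20^2
q = 15.6800 / 400

0.0392 m/d


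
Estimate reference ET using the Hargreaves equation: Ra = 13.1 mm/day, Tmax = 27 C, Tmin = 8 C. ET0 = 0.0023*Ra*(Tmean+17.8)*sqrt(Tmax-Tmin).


Tmean = (Tmax + Tmin)/2 = (27 + 8)/2 = 17.5
ET0 = 0.0023 * 13.1 * (17.5 + 17.8) * sqrt(27 - 8)
ET0 = 0.0023 * 13.1 * 35.3 * 4.358899

4.6361 mm/day


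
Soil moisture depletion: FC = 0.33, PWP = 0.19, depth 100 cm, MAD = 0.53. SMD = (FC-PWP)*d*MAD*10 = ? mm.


SMD = (FC - PWP) * d * MAD * 10
SMD = (0.33 - 0.19) * 100 * 0.53 * 10
SMD = 0.1400 * 100 * 0.53 * 10

74.2000 mm


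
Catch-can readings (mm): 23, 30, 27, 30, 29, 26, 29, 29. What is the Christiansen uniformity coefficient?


mean = 27.875000 mm
MAD = 1.906250 mm
CU = (1 - 1.906250/27.875000)*100

93.1614 %


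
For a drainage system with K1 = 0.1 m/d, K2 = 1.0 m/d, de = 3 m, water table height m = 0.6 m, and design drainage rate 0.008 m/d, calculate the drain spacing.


S^2 = 8*K2*de*m/q + 4*K1*m^2/q
S^2 = 8*1.0*3*0.6/0.008 + 4*0.1*0.6^2/0.008
S = sqrt(1818.0000)

42.6380 m


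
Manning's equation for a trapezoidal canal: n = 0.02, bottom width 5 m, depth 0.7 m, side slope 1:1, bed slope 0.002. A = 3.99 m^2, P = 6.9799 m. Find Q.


R = A/P = 3.99/6.9799 = 0.571641
Q = (1/0.02) * 3.99 * 0.571641^(2/3) * 0.002^0.5

6.1453 m^3/s


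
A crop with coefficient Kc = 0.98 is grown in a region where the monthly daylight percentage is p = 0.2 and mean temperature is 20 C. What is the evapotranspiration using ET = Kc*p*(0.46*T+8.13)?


ET = Kc * p * (0.46*T + 8.13)
ET = 0.98 * 0.2 * (0.46*20 + 8.13)
ET = 0.98 * 0.2 * 17.3300

3.3967 mm/day


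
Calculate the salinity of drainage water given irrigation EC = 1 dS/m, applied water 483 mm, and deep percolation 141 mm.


EC_dw = EC_iw * D_iw / D_dw
EC_dw = 1 * 483 / 141
EC_dw = 483 / 141

3.4255 dS/m


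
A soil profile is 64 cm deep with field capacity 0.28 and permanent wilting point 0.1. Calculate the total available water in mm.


AWC = (FC - PWP) * d * 10
AWC = (0.28 - 0.1) * 64 * 10
AWC = 0.1800 * 64 * 10

115.2000 mm


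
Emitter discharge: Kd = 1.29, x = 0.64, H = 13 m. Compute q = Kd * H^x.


q = Kd * H^x = 1.29 * 13^0.64 = 1.29 * 5.163257

6.6606 L/h


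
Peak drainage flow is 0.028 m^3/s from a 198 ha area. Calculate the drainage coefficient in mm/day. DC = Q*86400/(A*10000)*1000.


DC = Q * 86400 / (A * 10000) * 1000
DC = 0.028 * 86400 / (198 * 10000) * 1000
DC = 2419200.0000 / 1980000

1.2218 mm/day


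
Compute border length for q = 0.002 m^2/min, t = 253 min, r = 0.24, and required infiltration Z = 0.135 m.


L = q*t/((1+r)*Z)
L = 0.002*253/((1+0.24)*0.135)
L = 0.506/0.1674

3.0227 m


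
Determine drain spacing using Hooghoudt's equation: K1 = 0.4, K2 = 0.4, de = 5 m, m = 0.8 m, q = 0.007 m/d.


S^2 = 8*K2*de*m/q + 4*K1*m^2/q
S^2 = 8*0.4*5*0.8/0.007 + 4*0.4*0.8^2/0.007
S = sqrt(1974.8571)

44.4394 m


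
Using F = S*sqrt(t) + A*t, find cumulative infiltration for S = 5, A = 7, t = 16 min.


F = S*sqrt(t) + A*t
F = 5*sqrt(16) + 7*16
F = 5*4.000000 + 112

132.0000 mm


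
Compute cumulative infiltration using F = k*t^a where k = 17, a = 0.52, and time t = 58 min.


F = k * t^a = 17 * 58^0.52
F = 17 * 8.260048

140.4208 mm


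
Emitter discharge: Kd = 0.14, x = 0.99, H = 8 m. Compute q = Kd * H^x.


q = Kd * H^x = 0.14 * 8^0.99 = 0.14 * 7.835362

1.0970 L/h


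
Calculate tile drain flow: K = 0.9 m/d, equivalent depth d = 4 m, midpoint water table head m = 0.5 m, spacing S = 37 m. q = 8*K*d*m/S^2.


q = 8*K*d*m/S^2
q = 8*0.9*4*0.5/37^2
q = 14.4000 / 1369

0.0105 m/d


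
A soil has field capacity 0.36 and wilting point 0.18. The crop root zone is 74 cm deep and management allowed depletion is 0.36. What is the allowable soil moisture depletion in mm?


SMD = (FC - PWP) * d * MAD * 10
SMD = (0.36 - 0.18) * 74 * 0.36 * 10
SMD = 0.1800 * 74 * 0.36 * 10

47.9520 mm


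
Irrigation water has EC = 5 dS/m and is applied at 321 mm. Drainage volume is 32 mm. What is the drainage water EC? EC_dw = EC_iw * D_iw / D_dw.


EC_dw = EC_iw * D_iw / D_dw
EC_dw = 5 * 321 / 32
EC_dw = 1605 / 32

50.1562 dS/m


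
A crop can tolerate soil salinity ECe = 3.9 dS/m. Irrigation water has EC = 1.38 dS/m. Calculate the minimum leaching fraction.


LR = ECiw / (5*ECe - ECiw)
LR = 1.38 / (5*3.9 - 1.38)
LR = 1.38 / 18.1200

0.0762


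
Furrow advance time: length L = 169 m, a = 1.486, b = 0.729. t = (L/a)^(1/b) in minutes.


t = (L/a)^(1/b)
t = (169/1.486)^(1/0.729)
t = 113.728129^(1/0.729)

660.8769 min


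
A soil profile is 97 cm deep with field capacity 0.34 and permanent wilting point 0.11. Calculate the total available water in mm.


AWC = (FC - PWP) * d * 10
AWC = (0.34 - 0.11) * 97 * 10
AWC = 0.2300 * 97 * 10

223.1000 mm


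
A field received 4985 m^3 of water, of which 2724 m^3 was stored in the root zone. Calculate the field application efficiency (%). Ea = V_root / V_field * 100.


Ea = V_root / V_field * 100 = 2724 / 4985 * 100 = 54.6439%

54.6439 %


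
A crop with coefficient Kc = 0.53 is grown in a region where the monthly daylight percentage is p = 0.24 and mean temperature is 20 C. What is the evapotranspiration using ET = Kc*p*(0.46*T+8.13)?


ET = Kc * p * (0.46*T + 8.13)
ET = 0.53 * 0.24 * (0.46*20 + 8.13)
ET = 0.53 * 0.24 * 17.3300

2.2044 mm/day


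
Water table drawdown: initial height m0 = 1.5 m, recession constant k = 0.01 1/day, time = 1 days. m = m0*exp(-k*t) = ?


m = m0 * exp(-k*t)
m = 1.5 * exp(-0.01 * 1)
m = 1.5 * exp(-0.0100)

1.4851 m


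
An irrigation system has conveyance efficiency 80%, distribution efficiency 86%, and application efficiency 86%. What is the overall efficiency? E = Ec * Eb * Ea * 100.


Ec = 0.8, Eb = 0.86, Ea = 0.86
E = 0.8 * 0.86 * 0.86 * 100 = 59.1680%

59.1680 %


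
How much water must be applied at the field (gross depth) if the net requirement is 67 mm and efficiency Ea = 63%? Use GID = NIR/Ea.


Ea = 63% = 0.63
GID = NIR / Ea = 67 / 0.63 = 106.3492 mm

106.3492 mm


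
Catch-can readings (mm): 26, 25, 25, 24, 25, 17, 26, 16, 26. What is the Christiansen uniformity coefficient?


mean = 23.333333 mm
MAD = 3.037037 mm
CU = (1 - 3.037037/23.333333)*100

86.9841 %


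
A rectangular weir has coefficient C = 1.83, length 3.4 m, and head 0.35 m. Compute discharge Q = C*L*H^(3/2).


Q = C * L * H^(3/2) = 1.83 * 3.4 * 0.35^1.5 = 1.83 * 3.4 * 0.207063

1.2883 m^3/s


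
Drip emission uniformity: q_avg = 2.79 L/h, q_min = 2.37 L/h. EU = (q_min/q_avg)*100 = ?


EU = (q_min/q_avg)*100 = (2.37/2.79)*100 = 84.9462%

84.9462 %


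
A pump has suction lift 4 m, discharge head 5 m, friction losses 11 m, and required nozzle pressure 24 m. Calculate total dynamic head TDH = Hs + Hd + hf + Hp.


TDH = Hs + Hd + hf + Hp = 4 + 5 + 11 + 24 = 44

44 m


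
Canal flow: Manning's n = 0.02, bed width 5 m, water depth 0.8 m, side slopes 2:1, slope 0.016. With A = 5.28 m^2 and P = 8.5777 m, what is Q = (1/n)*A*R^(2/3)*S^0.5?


R = A/P = 5.28/8.5777 = 0.615550
Q = (1/0.02) * 5.28 * 0.615550^(2/3) * 0.016^0.5

24.1642 m^3/s


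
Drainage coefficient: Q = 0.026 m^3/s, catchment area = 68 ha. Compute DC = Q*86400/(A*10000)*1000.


DC = Q * 86400 / (A * 10000) * 1000
DC = 0.026 * 86400 / (68 * 10000) * 1000
DC = 2246400.0000 / 680000

3.3035 mm/day


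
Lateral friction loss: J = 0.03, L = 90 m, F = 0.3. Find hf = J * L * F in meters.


hf = J * L * F = 0.03 * 90 * 0.3 = 0.8100 m

0.8100 m


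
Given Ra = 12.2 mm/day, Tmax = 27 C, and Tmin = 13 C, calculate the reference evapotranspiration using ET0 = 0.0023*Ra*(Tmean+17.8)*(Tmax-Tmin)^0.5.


Tmean = (Tmax + Tmin)/2 = (27 + 13)/2 = 20.0
ET0 = 0.0023 * 12.2 * (20.0 + 17.8) * sqrt(27 - 13)
ET0 = 0.0023 * 12.2 * 37.8 * 3.741657

3.9687 mm/day


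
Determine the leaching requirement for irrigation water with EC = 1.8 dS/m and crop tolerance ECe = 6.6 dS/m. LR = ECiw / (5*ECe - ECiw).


LR = ECiw / (5*ECe - ECiw)
LR = 1.8 / (5*6.6 - 1.8)
LR = 1.8 / 31.2000

0.0577


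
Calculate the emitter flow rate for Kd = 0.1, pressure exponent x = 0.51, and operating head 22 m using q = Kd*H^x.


q = Kd * H^x = 0.1 * 22^0.51 = 0.1 * 4.837663

0.4838 L/h


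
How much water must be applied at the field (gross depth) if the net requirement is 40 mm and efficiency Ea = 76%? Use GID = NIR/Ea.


Ea = 76% = 0.76
GID = NIR / Ea = 40 / 0.76 = 52.6316 mm

52.6316 mm


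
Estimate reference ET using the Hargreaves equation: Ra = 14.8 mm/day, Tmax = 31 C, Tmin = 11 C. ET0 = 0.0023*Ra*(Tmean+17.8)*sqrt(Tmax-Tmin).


Tmean = (Tmax + Tmin)/2 = (31 + 11)/2 = 21.0
ET0 = 0.0023 * 14.8 * (21.0 + 17.8) * sqrt(31 - 11)
ET0 = 0.0023 * 14.8 * 38.8 * 4.472136

5.9066 mm/day


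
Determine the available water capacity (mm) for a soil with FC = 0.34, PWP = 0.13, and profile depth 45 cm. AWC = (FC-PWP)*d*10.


AWC = (FC - PWP) * d * 10
AWC = (0.34 - 0.13) * 45 * 10
AWC = 0.2100 * 45 * 10

94.5000 mm


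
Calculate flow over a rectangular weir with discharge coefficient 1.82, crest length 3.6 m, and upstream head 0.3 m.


Q = C * L * H^(3/2) = 1.82 * 3.6 * 0.3^1.5 = 1.82 * 3.6 * 0.164317

1.0766 m^3/s


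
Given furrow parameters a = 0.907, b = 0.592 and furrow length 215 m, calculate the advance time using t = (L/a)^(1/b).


t = (L/a)^(1/b)
t = (215/0.907)^(1/0.592)
t = 237.045204^(1/0.592)

10269.2599 min


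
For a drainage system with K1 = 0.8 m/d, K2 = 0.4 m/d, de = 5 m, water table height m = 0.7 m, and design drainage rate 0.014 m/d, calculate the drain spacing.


S^2 = 8*K2*de*m/q + 4*K1*m^2/q
S^2 = 8*0.4*5*0.7/0.014 + 4*0.8*0.7^2/0.014
S = sqrt(912.0000)

30.1993 m


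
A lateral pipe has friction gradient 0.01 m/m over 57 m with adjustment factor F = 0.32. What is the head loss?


hf = J * L * F = 0.01 * 57 * 0.32 = 0.1824 m

0.1824 m


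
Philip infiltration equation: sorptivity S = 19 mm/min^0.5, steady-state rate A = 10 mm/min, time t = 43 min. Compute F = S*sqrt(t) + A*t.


F = S*sqrt(t) + A*t
F = 19*sqrt(43) + 10*43
F = 19*6.557439 + 430

554.5913 mm


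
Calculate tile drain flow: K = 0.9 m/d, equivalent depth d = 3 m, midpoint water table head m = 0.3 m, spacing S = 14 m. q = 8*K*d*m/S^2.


q = 8*K*d*m/S^2
q = 8*0.9*3*0.3/14^2
q = 6.4800 / 196

0.0331 m/d


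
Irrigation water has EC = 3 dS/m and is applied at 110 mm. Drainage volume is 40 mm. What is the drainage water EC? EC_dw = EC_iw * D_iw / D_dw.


EC_dw = EC_iw * D_iw / D_dw
EC_dw = 3 * 110 / 40
EC_dw = 330 / 40

8.2500 dS/m


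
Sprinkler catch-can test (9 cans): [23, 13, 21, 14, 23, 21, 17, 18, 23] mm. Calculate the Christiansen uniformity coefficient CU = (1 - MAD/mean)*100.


mean = 19.222222 mm
MAD = 3.308642 mm
CU = (1 - 3.308642/19.222222)*100

82.7874 %


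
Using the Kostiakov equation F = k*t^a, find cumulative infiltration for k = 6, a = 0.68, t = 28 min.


F = k * t^a = 6 * 28^0.68
F = 6 * 9.639788

57.8387 mm


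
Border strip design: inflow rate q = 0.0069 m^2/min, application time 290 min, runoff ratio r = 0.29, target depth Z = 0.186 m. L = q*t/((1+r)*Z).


L = q*t/((1+r)*Z)
L = 0.0069*290/((1+0.29)*0.186)
L = 2.001/0.23994

8.3396 m


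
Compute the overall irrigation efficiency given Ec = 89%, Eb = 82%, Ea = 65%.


Ec = 0.89, Eb = 0.82, Ea = 0.65
E = 0.89 * 0.82 * 0.65 * 100 = 47.4370%

47.4370 %


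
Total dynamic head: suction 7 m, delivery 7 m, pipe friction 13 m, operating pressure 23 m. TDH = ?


TDH = Hs + Hd + hf + Hp = 7 + 7 + 13 + 23 = 50

50 m


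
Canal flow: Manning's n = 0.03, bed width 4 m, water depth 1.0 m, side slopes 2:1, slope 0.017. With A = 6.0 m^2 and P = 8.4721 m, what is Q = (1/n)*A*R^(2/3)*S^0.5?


R = A/P = 6.0/8.4721 = 0.708207
Q = (1/0.03) * 6.0 * 0.708207^(2/3) * 0.017^0.5

20.7186 m^3/s


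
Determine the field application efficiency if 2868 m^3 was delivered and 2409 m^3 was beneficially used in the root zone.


Ea = V_root / V_field * 100 = 2409 / 2868 * 100 = 83.9958%

83.9958 %


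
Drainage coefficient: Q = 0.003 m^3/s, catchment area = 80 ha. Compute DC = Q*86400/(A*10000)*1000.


DC = Q * 86400 / (A * 10000) * 1000
DC = 0.003 * 86400 / (80 * 10000) * 1000
DC = 259200.0000 / 800000

0.3240 mm/day


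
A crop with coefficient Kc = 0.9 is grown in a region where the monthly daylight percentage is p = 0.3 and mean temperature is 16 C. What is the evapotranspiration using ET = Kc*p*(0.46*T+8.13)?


ET = Kc * p * (0.46*T + 8.13)
ET = 0.9 * 0.3 * (0.46*16 + 8.13)
ET = 0.9 * 0.3 * 15.4900

4.1823 mm/day


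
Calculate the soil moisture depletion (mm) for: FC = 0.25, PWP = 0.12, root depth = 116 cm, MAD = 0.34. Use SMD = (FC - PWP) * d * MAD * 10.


SMD = (FC - PWP) * d * MAD * 10
SMD = (0.25 - 0.12) * 116 * 0.34 * 10
SMD = 0.1300 * 116 * 0.34 * 10

51.2720 mm


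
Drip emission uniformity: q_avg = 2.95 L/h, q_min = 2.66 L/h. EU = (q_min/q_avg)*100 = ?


EU = (q_min/q_avg)*100 = (2.66/2.95)*100 = 90.1695%

90.1695 %


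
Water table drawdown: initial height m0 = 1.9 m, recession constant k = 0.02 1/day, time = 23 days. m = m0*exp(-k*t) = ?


m = m0 * exp(-k*t)
m = 1.9 * exp(-0.02 * 23)
m = 1.9 * exp(-0.4600)

1.1994 m


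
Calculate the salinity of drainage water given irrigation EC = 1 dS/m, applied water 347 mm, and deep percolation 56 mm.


EC_dw = EC_iw * D_iw / D_dw
EC_dw = 1 * 347 / 56
EC_dw = 347 / 56

6.1964 dS/m


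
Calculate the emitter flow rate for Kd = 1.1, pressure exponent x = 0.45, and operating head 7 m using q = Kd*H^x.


q = Kd * H^x = 1.1 * 7^0.45 = 1.1 * 2.400458

2.6405 L/h


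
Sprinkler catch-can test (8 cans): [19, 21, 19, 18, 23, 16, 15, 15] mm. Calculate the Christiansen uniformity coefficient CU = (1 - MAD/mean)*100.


mean = 18.250000 mm
MAD = 2.250000 mm
CU = (1 - 2.250000/18.250000)*100

87.6712 %


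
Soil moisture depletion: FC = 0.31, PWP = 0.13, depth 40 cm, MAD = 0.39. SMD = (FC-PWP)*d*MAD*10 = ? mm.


SMD = (FC - PWP) * d * MAD * 10
SMD = (0.31 - 0.13) * 40 * 0.39 * 10
SMD = 0.1800 * 40 * 0.39 * 10

28.0800 mm


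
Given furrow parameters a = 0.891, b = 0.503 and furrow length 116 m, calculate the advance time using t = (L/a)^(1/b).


t = (L/a)^(1/b)
t = (116/0.891)^(1/0.503)
t = 130.190797^(1/0.503)

15993.2582 min


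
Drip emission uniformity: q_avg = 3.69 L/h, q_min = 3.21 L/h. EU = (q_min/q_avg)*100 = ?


EU = (q_min/q_avg)*100 = (3.21/3.69)*100 = 86.9919%

86.9919 %


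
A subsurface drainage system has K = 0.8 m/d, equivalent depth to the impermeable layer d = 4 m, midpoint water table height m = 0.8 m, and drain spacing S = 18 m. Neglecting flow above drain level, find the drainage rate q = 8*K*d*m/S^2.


q = 8*K*d*m/S^2
q = 8*0.8*4*0.8/18^2
q = 20.4800 / 324

0.0632 m/d


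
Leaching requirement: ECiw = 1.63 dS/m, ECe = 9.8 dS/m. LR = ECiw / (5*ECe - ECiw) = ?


LR = ECiw / (5*ECe - ECiw)
LR = 1.63 / (5*9.8 - 1.63)
LR = 1.63 / 47.3700

0.0344


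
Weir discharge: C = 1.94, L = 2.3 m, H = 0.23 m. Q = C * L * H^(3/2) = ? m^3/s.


Q = C * L * H^(3/2) = 1.94 * 2.3 * 0.23^1.5 = 1.94 * 2.3 * 0.110304

0.4922 m^3/s


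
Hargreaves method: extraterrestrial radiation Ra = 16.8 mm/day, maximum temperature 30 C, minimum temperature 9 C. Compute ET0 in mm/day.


Tmean = (Tmax + Tmin)/2 = (30 + 9)/2 = 19.5
ET0 = 0.0023 * 16.8 * (19.5 + 17.8) * sqrt(30 - 9)
ET0 = 0.0023 * 16.8 * 37.3 * 4.582576

6.6047 mm/day


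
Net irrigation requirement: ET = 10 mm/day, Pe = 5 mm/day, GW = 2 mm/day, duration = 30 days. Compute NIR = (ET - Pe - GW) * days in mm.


Daily deficit = ET - Pe - GW = 10 - 5 - 2 = 3 mm/day
NIR = 3 * 30 = 90 mm

90.0000 mm


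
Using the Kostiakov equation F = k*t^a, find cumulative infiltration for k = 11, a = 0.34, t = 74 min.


F = k * t^a = 11 * 74^0.34
F = 11 * 4.320548

47.5260 mm


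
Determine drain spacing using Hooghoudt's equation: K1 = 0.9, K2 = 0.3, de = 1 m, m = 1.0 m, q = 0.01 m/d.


S^2 = 8*K2*de*m/q + 4*K1*m^2/q
S^2 = 8*0.3*1*1.0/0.01 + 4*0.9*1.0^2/0.01
S = sqrt(600.0000)

24.4949 m


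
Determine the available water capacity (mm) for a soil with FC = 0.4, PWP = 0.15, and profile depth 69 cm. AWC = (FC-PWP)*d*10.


AWC = (FC - PWP) * d * 10
AWC = (0.4 - 0.15) * 69 * 10
AWC = 0.2500 * 69 * 10

172.5000 mm


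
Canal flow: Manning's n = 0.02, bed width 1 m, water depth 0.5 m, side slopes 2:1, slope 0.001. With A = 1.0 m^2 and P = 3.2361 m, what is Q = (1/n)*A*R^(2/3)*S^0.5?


R = A/P = 1.0/3.2361 = 0.309014
Q = (1/0.02) * 1.0 * 0.309014^(2/3) * 0.001^0.5

0.7227 m^3/s


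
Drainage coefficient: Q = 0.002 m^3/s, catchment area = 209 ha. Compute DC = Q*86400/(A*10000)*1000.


DC = Q * 86400 / (A * 10000) * 1000
DC = 0.002 * 86400 / (209 * 10000) * 1000
DC = 172800.0000 / 2090000

0.0827 mm/day


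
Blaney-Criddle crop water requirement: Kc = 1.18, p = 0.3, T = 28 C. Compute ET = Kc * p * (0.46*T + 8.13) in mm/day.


ET = Kc * p * (0.46*T + 8.13)
ET = 1.18 * 0.3 * (0.46*28 + 8.13)
ET = 1.18 * 0.3 * 21.0100

7.4375 mm/day


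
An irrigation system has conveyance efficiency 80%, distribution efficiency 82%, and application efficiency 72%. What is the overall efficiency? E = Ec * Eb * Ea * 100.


Ec = 0.8, Eb = 0.82, Ea = 0.72
E = 0.8 * 0.82 * 0.72 * 100 = 47.2320%

47.2320 %


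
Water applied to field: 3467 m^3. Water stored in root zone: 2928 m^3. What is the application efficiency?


Ea = V_root / V_field * 100 = 2928 / 3467 * 100 = 84.4534%

84.4534 %


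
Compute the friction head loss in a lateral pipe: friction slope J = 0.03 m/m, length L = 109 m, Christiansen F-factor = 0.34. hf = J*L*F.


hf = J * L * F = 0.03 * 109 * 0.34 = 1.1118 m

1.1118 m


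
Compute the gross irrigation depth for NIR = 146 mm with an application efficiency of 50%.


Ea = 50% = 0.5
GID = NIR / Ea = 146 / 0.5 = 292.0000 mm

292.0000 mm


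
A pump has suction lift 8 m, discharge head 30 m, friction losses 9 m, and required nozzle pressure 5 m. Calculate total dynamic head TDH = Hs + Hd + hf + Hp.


TDH = Hs + Hd + hf + Hp = 8 + 30 + 9 + 5 = 52

52 m


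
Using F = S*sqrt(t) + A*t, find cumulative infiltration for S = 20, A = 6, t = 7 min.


F = S*sqrt(t) + A*t
F = 20*sqrt(7) + 6*7
F = 20*2.645751 + 42

94.9150 mm


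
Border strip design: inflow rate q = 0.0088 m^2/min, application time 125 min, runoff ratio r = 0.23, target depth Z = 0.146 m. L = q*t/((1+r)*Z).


L = q*t/((1+r)*Z)
L = 0.0088*125/((1+0.23)*0.146)
L = 1.1/0.17958

6.1254 m


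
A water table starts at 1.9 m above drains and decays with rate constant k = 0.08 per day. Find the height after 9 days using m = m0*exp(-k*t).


m = m0 * exp(-k*t)
m = 1.9 * exp(-0.08 * 9)
m = 1.9 * exp(-0.7200)

0.9248 m


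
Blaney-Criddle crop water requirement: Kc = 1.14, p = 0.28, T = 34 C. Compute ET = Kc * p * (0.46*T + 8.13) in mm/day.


ET = Kc * p * (0.46*T + 8.13)
ET = 1.14 * 0.28 * (0.46*34 + 8.13)
ET = 1.14 * 0.28 * 23.7700

7.5874 mm/day


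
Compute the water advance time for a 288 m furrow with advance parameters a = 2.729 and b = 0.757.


t = (L/a)^(1/b)
t = (288/2.729)^(1/0.757)
t = 105.533162^(1/0.757)

470.8741 min


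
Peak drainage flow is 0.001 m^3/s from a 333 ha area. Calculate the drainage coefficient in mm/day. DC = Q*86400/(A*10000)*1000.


DC = Q * 86400 / (A * 10000) * 1000
DC = 0.001 * 86400 / (333 * 10000) * 1000
DC = 86400.0000 / 3330000

0.0259 mm/day


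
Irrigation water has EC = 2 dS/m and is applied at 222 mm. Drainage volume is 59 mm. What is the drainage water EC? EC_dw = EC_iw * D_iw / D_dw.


EC_dw = EC_iw * D_iw / D_dw
EC_dw = 2 * 222 / 59
EC_dw = 444 / 59

7.5254 dS/m


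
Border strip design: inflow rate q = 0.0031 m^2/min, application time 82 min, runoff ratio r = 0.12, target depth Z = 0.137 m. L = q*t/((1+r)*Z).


L = q*t/((1+r)*Z)
L = 0.0031*82/((1+0.12)*0.137)
L = 0.2542/0.15344

1.6567 m


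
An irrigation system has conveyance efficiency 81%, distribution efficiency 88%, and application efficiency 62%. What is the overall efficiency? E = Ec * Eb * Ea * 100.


Ec = 0.81, Eb = 0.88, Ea = 0.62
E = 0.81 * 0.88 * 0.62 * 100 = 44.1936%

44.1936 %


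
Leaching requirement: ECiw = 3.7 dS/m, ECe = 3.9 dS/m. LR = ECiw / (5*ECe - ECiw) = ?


LR = ECiw / (5*ECe - ECiw)
LR = 3.7 / (5*3.9 - 3.7)
LR = 3.7 / 15.8000

0.2342


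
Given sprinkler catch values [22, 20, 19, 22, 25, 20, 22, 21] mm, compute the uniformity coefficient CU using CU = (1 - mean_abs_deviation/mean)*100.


mean = 21.375000 mm
MAD = 1.375000 mm
CU = (1 - 1.375000/21.375000)*100

93.5673 %


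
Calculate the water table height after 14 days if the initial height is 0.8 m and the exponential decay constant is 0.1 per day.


m = m0 * exp(-k*t)
m = 0.8 * exp(-0.1 * 14)
m = 0.8 * exp(-1.4000)

0.1973 m


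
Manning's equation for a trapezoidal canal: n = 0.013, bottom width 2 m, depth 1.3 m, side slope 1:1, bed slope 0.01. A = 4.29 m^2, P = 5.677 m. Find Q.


R = A/P = 4.29/5.677 = 0.755681
Q = (1/0.013) * 4.29 * 0.755681^(2/3) * 0.01^0.5

27.3783 m^3/s


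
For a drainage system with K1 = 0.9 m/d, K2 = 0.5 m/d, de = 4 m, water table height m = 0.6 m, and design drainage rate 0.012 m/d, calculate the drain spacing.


S^2 = 8*K2*de*m/q + 4*K1*m^2/q
S^2 = 8*0.5*4*0.6/0.012 + 4*0.9*0.6^2/0.012
S = sqrt(908.0000)

30.1330 m


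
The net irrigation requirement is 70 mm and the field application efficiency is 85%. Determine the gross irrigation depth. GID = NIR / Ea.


Ea = 85% = 0.85
GID = NIR / Ea = 70 / 0.85 = 82.3529 mm

82.3529 mm


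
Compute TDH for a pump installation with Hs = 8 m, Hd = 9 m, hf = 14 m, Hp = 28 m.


TDH = Hs + Hd + hf + Hp = 8 + 9 + 14 + 28 = 59

59 m


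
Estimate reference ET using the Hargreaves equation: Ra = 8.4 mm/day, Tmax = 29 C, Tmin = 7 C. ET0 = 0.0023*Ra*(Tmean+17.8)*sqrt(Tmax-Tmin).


Tmean = (Tmax + Tmin)/2 = (29 + 7)/2 = 18.0
ET0 = 0.0023 * 8.4 * (18.0 + 17.8) * sqrt(29 - 7)
ET0 = 0.0023 * 8.4 * 35.8 * 4.690416

3.2442 mm/day
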